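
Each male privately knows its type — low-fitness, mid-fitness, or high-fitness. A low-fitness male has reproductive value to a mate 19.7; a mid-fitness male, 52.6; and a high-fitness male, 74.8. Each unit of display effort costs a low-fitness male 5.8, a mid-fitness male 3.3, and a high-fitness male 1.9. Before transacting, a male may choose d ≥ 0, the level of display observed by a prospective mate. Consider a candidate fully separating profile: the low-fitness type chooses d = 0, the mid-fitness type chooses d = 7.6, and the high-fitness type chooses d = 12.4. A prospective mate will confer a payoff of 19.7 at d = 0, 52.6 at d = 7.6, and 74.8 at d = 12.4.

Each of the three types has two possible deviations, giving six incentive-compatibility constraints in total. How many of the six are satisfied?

High-fitness (own payoff 74.8 − 1.9×12.4 = 51.24): to d=0 gives 19.7 → no gain ✓; to d=7.6 gives 52.6 − 1.9×7.6 = 38.16 → no gain ✓.
Low-fitness (own payoff 19.7): to d=7.6 gives 52.6 − 5.8×7.6 = 8.52 → no gain ✓; to d=12.4 gives 74.8 − 5.8×12.4 = 2.88 → no gain ✓.
Mid-fitness (own payoff 52.6 − 3.3×7.6 = 27.52): to d=0 gives 19.7 → no gain ✓; to d=12.4 gives 74.8 − 3.3×12.4 = 33.88 → profitable ✗.
5 of the 6 constraints hold; not an equilibrium.

5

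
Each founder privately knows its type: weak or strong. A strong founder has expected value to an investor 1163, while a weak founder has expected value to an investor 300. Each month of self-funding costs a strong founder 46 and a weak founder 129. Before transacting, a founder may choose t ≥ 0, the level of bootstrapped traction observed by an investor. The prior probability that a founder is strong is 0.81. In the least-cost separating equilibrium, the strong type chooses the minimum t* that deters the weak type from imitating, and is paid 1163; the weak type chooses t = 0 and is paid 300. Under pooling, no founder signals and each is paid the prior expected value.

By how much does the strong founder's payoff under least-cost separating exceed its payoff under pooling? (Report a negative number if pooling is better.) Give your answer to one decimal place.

-143.8

Least-cost separating signal: t* solves 300 = 1163 − 129·t*, so t* = (1163 − 300)/129 ≈ 6.6899.
Strong type's separating payoff: 1163 − 46 × t* = 1163 − 46 × (1163 − 300)/129 = 1163 − 39698/129 ≈ 855.264.
Pooling payoff: 0.81 × 1163 + 0.19 × 300 = 999.03.
Difference: 855.264 − 999.03 = -143.766, i.e. -143.8 to one decimal place.
The strong type would prefer the pooling outcome.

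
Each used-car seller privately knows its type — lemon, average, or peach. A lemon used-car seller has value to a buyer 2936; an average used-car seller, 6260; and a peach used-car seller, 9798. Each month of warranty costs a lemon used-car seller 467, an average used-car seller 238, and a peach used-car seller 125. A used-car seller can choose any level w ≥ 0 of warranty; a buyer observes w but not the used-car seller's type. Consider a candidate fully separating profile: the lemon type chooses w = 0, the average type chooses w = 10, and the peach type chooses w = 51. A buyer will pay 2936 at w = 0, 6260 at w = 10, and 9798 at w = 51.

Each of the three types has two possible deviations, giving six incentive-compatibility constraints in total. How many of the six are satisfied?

5

Average (own payoff 6260 − 238×10 = 3880): to w=0 gives 2936 → no gain ✓; to w=51 gives 9798 − 238×51 = -2340 → no gain ✓.
Peach (own payoff 9798 − 125×51 = 3423): to w=0 gives 2936 → no gain ✓; to w=10 gives 6260 − 125×10 = 5010 → profitable ✗.
Lemon (own payoff 2936): to w=10 gives 6260 − 467×10 = 1590 → no gain ✓; to w=51 gives 9798 − 467×51 = -14019 → no gain ✓.
5 of the 6 constraints hold; not an equilibrium.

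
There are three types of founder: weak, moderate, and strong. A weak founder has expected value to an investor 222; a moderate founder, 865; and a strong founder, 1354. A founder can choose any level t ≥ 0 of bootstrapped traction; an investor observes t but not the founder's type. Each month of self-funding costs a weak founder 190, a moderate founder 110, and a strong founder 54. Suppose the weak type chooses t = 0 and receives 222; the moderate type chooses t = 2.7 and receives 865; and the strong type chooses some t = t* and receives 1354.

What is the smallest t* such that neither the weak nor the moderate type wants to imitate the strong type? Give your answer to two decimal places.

Weak type (on-path payoff 222) won't mimic when 222 ≥ 1354 − 190·t*, i.e. t* ≥ 5.96.
Moderate type (on-path payoff 865 − 110×2.7 = 568) won't mimic when 568 ≥ 1354 − 110·t*, i.e. t* ≥ 7.15.
Both must hold, so t* = max(5.96, 7.15) = 7.15. The moderate type's constraint binds.

7.15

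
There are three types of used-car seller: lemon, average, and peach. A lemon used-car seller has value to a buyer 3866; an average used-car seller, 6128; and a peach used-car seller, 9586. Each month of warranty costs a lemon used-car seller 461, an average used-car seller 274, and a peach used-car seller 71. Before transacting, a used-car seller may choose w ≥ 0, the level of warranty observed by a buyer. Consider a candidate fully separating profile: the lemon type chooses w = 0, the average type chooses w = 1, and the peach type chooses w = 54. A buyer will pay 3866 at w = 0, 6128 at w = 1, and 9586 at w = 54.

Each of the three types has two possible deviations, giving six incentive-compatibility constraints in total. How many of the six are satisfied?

Lemon (own payoff 3866): to w=1 gives 6128 − 461×1 = 5667 → profitable ✗; to w=54 gives 9586 − 461×54 = -15308 → no gain ✓.
Average (own payoff 6128 − 274×1 = 5854): to w=0 gives 3866 → no gain ✓; to w=54 gives 9586 − 274×54 = -5210 → no gain ✓.
Peach (own payoff 9586 − 71×54 = 5752): to w=0 gives 3866 → no gain ✓; to w=1 gives 6128 − 71×1 = 6057 → profitable ✗.
4 of the 6 constraints hold; not an equilibrium.

4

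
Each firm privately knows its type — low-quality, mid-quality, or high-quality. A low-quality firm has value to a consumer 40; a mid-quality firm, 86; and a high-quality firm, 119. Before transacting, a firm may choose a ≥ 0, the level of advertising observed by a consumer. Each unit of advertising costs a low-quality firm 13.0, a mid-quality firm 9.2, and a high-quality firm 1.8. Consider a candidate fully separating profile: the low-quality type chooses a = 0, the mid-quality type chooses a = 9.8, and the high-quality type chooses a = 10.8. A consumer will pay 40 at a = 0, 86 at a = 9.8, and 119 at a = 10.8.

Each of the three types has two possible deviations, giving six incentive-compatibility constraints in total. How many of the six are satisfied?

Low-quality (own payoff 40): to a=9.8 gives 86 − 13.0×9.8 = -41.4 → no gain ✓; to a=10.8 gives 119 − 13.0×10.8 = -21.4 → no gain ✓.
High-quality (own payoff 119 − 1.8×10.8 = 99.56): to a=0 gives 40 → no gain ✓; to a=9.8 gives 86 − 1.8×9.8 = 68.36 → no gain ✓.
Mid-quality (own payoff 86 − 9.2×9.8 = -4.16): to a=0 gives 40 → profitable ✗; to a=10.8 gives 119 − 9.2×10.8 = 19.64 → profitable ✗.
4 of the 6 constraints hold; not an equilibrium.

4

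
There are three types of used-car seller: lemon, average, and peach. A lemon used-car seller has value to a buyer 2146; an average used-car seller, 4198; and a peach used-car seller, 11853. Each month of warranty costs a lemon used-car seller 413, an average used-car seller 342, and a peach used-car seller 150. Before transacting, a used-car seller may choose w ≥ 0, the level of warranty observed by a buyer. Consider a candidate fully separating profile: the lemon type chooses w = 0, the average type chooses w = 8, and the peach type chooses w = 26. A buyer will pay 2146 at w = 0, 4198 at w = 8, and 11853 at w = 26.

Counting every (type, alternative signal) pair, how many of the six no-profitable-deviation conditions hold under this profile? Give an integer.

4

Peach (own payoff 11853 − 150×26 = 7953): to w=0 gives 2146 → no gain ✓; to w=8 gives 4198 − 150×8 = 2998 → no gain ✓.
Average (own payoff 4198 − 342×8 = 1462): to w=0 gives 2146 → profitable ✗; to w=26 gives 11853 − 342×26 = 2961 → profitable ✗.
Lemon (own payoff 2146): to w=8 gives 4198 − 413×8 = 894 → no gain ✓; to w=26 gives 11853 − 413×26 = 1115 → no gain ✓.
4 of the 6 constraints hold; not an equilibrium.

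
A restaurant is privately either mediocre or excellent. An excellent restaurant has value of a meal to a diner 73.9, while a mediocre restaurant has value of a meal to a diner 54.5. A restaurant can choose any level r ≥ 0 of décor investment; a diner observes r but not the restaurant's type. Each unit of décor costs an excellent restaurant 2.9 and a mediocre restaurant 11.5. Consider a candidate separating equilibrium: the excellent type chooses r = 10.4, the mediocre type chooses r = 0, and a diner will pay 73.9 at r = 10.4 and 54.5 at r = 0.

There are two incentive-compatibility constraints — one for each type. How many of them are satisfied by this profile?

Mediocre type: stay at 0 → 54.5; mimic → 73.9 − 11.5 × 10.4 = -45.7. IC holds (54.5 ≥ -45.7).
Excellent type: signal → 73.9 − 2.9 × 10.4 = 43.74; deviate to 0 → 54.5. IC fails (43.74 < 54.5).
1 of 2 constraints hold, so this profile is not an equilibrium.

1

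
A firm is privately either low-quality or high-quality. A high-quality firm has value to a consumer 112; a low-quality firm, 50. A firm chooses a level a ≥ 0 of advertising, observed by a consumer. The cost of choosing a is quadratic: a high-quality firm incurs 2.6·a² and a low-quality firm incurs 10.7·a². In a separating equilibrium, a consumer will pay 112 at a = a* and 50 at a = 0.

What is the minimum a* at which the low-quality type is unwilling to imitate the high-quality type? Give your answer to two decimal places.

2.41

The low-quality type at a = 0 receives 50; imitating at a* yields 112 − 10.7·a*².
Indifference: 50 = 112 − 10.7·a*², so a*² = (112 − 50) / 10.7 ≈ 5.7944.
a* = √5.7944 ≈ 2.41.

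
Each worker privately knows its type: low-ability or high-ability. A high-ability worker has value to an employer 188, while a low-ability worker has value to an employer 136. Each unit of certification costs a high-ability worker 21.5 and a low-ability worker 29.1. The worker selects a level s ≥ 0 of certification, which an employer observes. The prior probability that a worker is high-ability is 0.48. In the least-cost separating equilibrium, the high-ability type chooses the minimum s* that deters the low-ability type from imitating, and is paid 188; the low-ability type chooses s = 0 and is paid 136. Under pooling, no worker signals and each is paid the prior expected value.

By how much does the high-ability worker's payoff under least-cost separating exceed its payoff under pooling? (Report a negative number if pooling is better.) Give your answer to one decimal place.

Least-cost separating signal: s* solves 136 = 188 − 29.1·s*, so s* = (188 − 136)/29.1 ≈ 1.7869.
High-ability type's separating payoff: 188 − 21.5 × s* = 188 − 21.5 × (188 − 136)/29.1 = 188 − 1118/29.1 ≈ 149.581.
Pooling payoff: 0.48 × 188 + 0.52 × 136 = 160.96.
Difference: 149.581 − 160.96 = -11.379, i.e. -11.4 to one decimal place.
The high-ability type would prefer the pooling outcome.

-11.4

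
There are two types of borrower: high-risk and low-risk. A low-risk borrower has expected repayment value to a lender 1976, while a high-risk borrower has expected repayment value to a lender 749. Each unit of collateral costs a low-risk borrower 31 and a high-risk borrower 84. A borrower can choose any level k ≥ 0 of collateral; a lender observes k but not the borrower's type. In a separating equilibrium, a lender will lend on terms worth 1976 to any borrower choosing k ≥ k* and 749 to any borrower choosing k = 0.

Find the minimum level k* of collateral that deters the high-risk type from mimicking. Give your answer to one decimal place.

A high-risk borrower choosing k = 0 receives 749.
Imitating at k* instead would pay 1976 at cost 84·k*, netting 1976 − 84·k*.
Indifference: 749 = 1976 − 84·k*, so k* = (1976 − 749) / 84 ≈ 14.6.
This is the high-risk type's binding incentive-compatibility constraint; any k ≥ 14.6 sustains separation on that side.

14.6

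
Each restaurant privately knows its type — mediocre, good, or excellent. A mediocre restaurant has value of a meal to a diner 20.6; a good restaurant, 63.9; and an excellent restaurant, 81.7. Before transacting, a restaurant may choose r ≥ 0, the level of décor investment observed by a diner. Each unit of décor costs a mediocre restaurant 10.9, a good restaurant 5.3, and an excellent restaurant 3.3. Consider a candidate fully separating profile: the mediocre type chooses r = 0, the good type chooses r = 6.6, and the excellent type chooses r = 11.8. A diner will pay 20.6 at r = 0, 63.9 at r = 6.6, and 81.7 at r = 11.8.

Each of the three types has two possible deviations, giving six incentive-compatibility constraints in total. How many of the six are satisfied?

Mediocre (own payoff 20.6): to r=6.6 gives 63.9 − 10.9×6.6 = -8.04 → no gain ✓; to r=11.8 gives 81.7 − 10.9×11.8 = -46.92 → no gain ✓.
Good (own payoff 63.9 − 5.3×6.6 = 28.92): to r=0 gives 20.6 → no gain ✓; to r=11.8 gives 81.7 − 5.3×11.8 = 19.16 → no gain ✓.
Excellent (own payoff 81.7 − 3.3×11.8 = 42.76): to r=0 gives 20.6 → no gain ✓; to r=6.6 gives 63.9 − 3.3×6.6 = 42.12 → no gain ✓.
6 of the 6 constraints hold; this profile is a separating equilibrium.

6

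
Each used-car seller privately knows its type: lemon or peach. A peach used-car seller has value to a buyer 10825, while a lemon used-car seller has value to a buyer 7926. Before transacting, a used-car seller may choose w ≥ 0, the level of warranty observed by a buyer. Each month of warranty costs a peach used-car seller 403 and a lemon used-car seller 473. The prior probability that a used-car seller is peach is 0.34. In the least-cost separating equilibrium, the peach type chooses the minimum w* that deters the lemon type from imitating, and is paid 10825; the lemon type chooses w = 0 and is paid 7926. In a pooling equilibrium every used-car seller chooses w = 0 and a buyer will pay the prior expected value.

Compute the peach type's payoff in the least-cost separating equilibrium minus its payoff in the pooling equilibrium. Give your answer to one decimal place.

-556.6

Least-cost separating signal: w* solves 7926 = 10825 − 473·w*, so w* = (10825 − 7926)/473 ≈ 6.1290.
Peach type's separating payoff: 10825 − 403 × w* = 10825 − 403 × (10825 − 7926)/473 = 10825 − 1168297/473 ≈ 8355.027.
Pooling payoff: 0.34 × 10825 + 0.66 × 7926 = 8911.66.
Difference: 8355.027 − 8911.66 = -556.633, i.e. -556.6 to one decimal place.
The peach type would prefer the pooling outcome.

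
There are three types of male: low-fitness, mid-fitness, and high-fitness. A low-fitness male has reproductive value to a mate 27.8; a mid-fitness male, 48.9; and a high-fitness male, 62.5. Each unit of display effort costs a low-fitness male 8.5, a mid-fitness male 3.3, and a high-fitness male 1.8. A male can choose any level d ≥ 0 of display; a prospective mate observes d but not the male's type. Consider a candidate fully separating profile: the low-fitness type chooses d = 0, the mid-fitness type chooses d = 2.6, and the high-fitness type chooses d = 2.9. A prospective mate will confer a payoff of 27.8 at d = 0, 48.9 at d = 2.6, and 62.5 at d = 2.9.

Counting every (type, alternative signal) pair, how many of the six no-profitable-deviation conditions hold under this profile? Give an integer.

4

Mid-fitness (own payoff 48.9 − 3.3×2.6 = 40.32): to d=0 gives 27.8 → no gain ✓; to d=2.9 gives 62.5 − 3.3×2.9 = 52.93 → profitable ✗.
Low-fitness (own payoff 27.8): to d=2.6 gives 48.9 − 8.5×2.6 = 26.8 → no gain ✓; to d=2.9 gives 62.5 − 8.5×2.9 = 37.85 → profitable ✗.
High-fitness (own payoff 62.5 − 1.8×2.9 = 57.28): to d=0 gives 27.8 → no gain ✓; to d=2.6 gives 48.9 − 1.8×2.6 = 44.22 → no gain ✓.
4 of the 6 constraints hold; not an equilibrium.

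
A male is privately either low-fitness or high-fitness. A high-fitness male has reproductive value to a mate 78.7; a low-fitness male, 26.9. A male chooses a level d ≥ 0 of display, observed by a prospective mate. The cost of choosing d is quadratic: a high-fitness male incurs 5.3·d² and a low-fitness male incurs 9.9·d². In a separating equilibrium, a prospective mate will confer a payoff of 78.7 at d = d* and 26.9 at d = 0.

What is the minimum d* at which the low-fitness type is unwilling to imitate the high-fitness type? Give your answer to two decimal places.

2.29

The low-fitness type at d = 0 receives 26.9; imitating at d* yields 78.7 − 9.9·d*².
Indifference: 26.9 = 78.7 − 9.9·d*², so d*² = (78.7 − 26.9) / 9.9 ≈ 5.2323.
d* = √5.2323 ≈ 2.29.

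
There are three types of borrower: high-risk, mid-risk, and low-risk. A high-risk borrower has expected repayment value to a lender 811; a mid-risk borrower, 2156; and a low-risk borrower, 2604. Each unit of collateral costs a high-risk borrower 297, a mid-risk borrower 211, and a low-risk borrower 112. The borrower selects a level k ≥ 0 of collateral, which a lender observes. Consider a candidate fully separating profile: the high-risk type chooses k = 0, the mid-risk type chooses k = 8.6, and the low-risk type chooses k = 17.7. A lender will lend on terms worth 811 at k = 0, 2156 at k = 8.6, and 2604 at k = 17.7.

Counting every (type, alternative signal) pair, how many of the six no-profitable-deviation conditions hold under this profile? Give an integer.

3

Low-risk (own payoff 2604 − 112×17.7 = 621.6): to k=0 gives 811 → profitable ✗; to k=8.6 gives 2156 − 112×8.6 = 1192.8 → profitable ✗.
High-risk (own payoff 811): to k=8.6 gives 2156 − 297×8.6 = -398.2 → no gain ✓; to k=17.7 gives 2604 − 297×17.7 = -2652.9 → no gain ✓.
Mid-risk (own payoff 2156 − 211×8.6 = 341.4): to k=0 gives 811 → profitable ✗; to k=17.7 gives 2604 − 211×17.7 = -1130.7 → no gain ✓.
3 of the 6 constraints hold; not an equilibrium.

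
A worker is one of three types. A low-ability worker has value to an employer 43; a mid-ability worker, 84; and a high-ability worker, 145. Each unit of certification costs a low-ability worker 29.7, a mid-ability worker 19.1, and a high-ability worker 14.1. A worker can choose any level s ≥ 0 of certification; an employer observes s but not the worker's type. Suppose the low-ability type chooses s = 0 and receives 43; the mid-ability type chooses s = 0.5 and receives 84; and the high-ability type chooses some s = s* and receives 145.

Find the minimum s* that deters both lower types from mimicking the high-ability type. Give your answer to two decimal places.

3.69

Low-ability type (on-path payoff 43) won't mimic when 43 ≥ 145 − 29.7·s*, i.e. s* ≥ 3.43.
Mid-ability type (on-path payoff 84 − 19.1×0.5 = 74.45) won't mimic when 74.45 ≥ 145 − 19.1·s*, i.e. s* ≥ 3.69.
Both must hold, so s* = max(3.43, 3.69) = 3.69. The mid-ability type's constraint binds.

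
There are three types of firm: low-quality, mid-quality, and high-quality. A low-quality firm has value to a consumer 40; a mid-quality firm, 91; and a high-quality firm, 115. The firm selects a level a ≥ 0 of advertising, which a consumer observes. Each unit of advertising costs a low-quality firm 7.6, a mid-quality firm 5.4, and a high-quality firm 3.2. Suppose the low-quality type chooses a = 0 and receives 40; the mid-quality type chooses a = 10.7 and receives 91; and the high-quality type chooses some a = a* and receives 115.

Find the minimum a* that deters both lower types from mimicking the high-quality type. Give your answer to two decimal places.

15.14

Mid-quality type (on-path payoff 91 − 5.4×10.7 = 33.22) won't mimic when 33.22 ≥ 115 − 5.4·a*, i.e. a* ≥ 15.14.
Low-quality type (on-path payoff 40) won't mimic when 40 ≥ 115 − 7.6·a*, i.e. a* ≥ 9.87.
Both must hold, so a* = max(9.87, 15.14) = 15.14. The mid-quality type's constraint binds.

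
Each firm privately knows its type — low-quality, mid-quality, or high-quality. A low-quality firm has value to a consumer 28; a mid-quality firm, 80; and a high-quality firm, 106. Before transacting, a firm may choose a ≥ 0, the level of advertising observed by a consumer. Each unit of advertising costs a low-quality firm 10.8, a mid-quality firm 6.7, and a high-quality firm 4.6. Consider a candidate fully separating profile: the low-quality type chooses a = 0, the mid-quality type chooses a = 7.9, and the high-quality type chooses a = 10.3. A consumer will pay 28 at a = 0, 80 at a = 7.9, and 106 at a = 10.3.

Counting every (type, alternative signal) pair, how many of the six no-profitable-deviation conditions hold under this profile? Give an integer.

4

Low-quality (own payoff 28): to a=7.9 gives 80 − 10.8×7.9 = -5.32 → no gain ✓; to a=10.3 gives 106 − 10.8×10.3 = -5.24 → no gain ✓.
Mid-quality (own payoff 80 − 6.7×7.9 = 27.07): to a=0 gives 28 → profitable ✗; to a=10.3 gives 106 − 6.7×10.3 = 36.99 → profitable ✗.
High-quality (own payoff 106 − 4.6×10.3 = 58.62): to a=0 gives 28 → no gain ✓; to a=7.9 gives 80 − 4.6×7.9 = 43.66 → no gain ✓.
4 of the 6 constraints hold; not an equilibrium.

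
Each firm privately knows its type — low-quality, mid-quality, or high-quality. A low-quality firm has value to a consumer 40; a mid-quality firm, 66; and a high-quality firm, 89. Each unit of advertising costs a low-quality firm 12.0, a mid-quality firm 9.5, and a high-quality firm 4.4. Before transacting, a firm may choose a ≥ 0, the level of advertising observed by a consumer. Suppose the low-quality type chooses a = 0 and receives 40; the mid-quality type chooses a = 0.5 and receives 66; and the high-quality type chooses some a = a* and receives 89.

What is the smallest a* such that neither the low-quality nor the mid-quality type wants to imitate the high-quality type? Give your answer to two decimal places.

4.08

Mid-quality type (on-path payoff 66 − 9.5×0.5 = 61.25) won't mimic when 61.25 ≥ 89 − 9.5·a*, i.e. a* ≥ 2.92.
Low-quality type (on-path payoff 40) won't mimic when 40 ≥ 89 − 12.0·a*, i.e. a* ≥ 4.08.
Both must hold, so a* = max(4.08, 2.92) = 4.08. The low-quality type's constraint binds.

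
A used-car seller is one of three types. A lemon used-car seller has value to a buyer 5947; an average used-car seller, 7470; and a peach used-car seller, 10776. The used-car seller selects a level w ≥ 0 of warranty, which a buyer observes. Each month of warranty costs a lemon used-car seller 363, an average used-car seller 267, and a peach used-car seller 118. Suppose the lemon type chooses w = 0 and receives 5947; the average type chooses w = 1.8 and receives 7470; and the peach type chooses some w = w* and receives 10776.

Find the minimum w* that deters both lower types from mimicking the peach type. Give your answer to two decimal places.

Lemon type (on-path payoff 5947) won't mimic when 5947 ≥ 10776 − 363·w*, i.e. w* ≥ 13.30.
Average type (on-path payoff 7470 − 267×1.8 = 6989.4) won't mimic when 6989.4 ≥ 10776 − 267·w*, i.e. w* ≥ 14.18.
Both must hold, so w* = max(13.30, 14.18) = 14.18. The average type's constraint binds.

14.18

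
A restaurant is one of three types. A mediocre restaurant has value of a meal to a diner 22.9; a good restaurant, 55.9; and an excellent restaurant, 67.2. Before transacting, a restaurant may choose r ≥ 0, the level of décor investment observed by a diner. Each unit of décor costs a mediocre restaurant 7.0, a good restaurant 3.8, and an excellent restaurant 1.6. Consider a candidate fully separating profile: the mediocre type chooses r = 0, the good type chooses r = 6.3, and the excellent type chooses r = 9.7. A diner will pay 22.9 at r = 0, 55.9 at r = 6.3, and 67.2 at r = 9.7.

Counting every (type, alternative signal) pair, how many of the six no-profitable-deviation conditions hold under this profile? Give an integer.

6

Good (own payoff 55.9 − 3.8×6.3 = 31.96): to r=0 gives 22.9 → no gain ✓; to r=9.7 gives 67.2 − 3.8×9.7 = 30.34 → no gain ✓.
Mediocre (own payoff 22.9): to r=6.3 gives 55.9 − 7.0×6.3 = 11.8 → no gain ✓; to r=9.7 gives 67.2 − 7.0×9.7 = -0.7 → no gain ✓.
Excellent (own payoff 67.2 − 1.6×9.7 = 51.68): to r=0 gives 22.9 → no gain ✓; to r=6.3 gives 55.9 − 1.6×6.3 = 45.82 → no gain ✓.
6 of the 6 constraints hold; this profile is a separating equilibrium.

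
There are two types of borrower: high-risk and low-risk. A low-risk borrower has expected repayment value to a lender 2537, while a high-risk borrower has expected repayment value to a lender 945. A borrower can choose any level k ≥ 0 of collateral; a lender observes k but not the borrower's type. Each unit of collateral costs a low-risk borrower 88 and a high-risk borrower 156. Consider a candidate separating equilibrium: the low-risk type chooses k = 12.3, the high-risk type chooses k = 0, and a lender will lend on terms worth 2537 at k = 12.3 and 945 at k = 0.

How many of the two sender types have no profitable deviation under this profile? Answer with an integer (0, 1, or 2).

2

Low-risk type: signal → 2537 − 88 × 12.3 = 1454.6; deviate to 0 → 945. IC holds (1454.6 ≥ 945).
High-risk type: stay at 0 → 945; mimic → 2537 − 156 × 12.3 = 618.2. IC holds (945 ≥ 618.2).
2 of 2 constraints hold, so this is a separating equilibrium.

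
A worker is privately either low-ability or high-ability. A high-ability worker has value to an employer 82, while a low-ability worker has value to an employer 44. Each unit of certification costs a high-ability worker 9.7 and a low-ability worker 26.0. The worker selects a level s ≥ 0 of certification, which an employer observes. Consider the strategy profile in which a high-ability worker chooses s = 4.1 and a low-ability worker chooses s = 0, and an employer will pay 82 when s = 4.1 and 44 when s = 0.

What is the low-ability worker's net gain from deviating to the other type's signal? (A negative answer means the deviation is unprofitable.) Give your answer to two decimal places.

-68.60

Playing s = 0 the low-ability worker receives 44.
Deviating to s = 4.1 brings payment 82 at cost 26.0 × 4.1 = 106.6, netting -24.6.
Gain from deviating: -24.6 − 44 = -68.60.
The gain is negative, so the low-ability type's incentive-compatibility constraint is satisfied.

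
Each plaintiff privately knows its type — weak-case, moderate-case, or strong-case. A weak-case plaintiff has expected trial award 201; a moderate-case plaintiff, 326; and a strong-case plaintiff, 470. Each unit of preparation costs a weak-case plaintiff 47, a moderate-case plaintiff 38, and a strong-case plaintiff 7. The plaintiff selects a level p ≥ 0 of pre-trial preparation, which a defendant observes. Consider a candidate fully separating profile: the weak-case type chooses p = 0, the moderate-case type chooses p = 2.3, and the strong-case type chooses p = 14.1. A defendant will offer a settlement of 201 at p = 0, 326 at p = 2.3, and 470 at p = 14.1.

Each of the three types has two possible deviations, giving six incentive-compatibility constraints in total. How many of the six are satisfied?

5

Moderate-case (own payoff 326 − 38×2.3 = 238.6): to p=0 gives 201 → no gain ✓; to p=14.1 gives 470 − 38×14.1 = -65.8 → no gain ✓.
Weak-case (own payoff 201): to p=2.3 gives 326 − 47×2.3 = 217.9 → profitable ✗; to p=14.1 gives 470 − 47×14.1 = -192.7 → no gain ✓.
Strong-case (own payoff 470 − 7×14.1 = 371.3): to p=0 gives 201 → no gain ✓; to p=2.3 gives 326 − 7×2.3 = 309.9 → no gain ✓.
5 of the 6 constraints hold; not an equilibrium.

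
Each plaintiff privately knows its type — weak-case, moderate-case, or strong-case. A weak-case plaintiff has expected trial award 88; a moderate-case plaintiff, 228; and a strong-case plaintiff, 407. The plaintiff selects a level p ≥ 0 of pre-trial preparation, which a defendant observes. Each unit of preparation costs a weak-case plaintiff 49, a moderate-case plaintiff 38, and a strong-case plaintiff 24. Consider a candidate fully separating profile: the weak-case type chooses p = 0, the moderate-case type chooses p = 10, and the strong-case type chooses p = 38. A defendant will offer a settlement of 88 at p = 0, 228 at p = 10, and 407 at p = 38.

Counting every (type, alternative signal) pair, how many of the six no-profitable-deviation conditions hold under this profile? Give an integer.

3

Weak-case (own payoff 88): to p=10 gives 228 − 49×10 = -262 → no gain ✓; to p=38 gives 407 − 49×38 = -1455 → no gain ✓.
Moderate-case (own payoff 228 − 38×10 = -152): to p=0 gives 88 → profitable ✗; to p=38 gives 407 − 38×38 = -1037 → no gain ✓.
Strong-case (own payoff 407 − 24×38 = -505): to p=0 gives 88 → profitable ✗; to p=10 gives 228 − 24×10 = -12 → profitable ✗.
3 of the 6 constraints hold; not an equilibrium.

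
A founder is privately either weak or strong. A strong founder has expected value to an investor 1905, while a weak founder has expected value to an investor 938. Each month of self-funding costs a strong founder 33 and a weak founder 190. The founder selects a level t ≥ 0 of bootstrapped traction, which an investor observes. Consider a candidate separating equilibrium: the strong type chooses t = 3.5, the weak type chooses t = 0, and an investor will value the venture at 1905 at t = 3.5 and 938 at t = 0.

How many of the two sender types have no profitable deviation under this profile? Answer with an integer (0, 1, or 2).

Weak type: stay at 0 → 938; mimic → 1905 − 190 × 3.5 = 1240. IC fails (938 < 1240).
Strong type: signal → 1905 − 33 × 3.5 = 1789.5; deviate to 0 → 938. IC holds (1789.5 ≥ 938).
1 of 2 constraints hold, so this profile is not an equilibrium.

1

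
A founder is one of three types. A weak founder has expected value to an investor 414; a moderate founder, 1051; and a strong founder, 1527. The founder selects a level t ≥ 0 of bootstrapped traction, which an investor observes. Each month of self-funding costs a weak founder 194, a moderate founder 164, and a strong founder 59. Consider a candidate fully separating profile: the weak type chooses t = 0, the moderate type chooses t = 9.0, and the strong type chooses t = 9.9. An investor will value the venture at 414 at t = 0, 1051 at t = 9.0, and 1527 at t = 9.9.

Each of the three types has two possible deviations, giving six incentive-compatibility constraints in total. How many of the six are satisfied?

4

Strong (own payoff 1527 − 59×9.9 = 942.9): to t=0 gives 414 → no gain ✓; to t=9.0 gives 1051 − 59×9.0 = 520 → no gain ✓.
Weak (own payoff 414): to t=9.0 gives 1051 − 194×9.0 = -695 → no gain ✓; to t=9.9 gives 1527 − 194×9.9 = -393.6 → no gain ✓.
Moderate (own payoff 1051 − 164×9.0 = -425): to t=0 gives 414 → profitable ✗; to t=9.9 gives 1527 − 164×9.9 = -96.6 → profitable ✗.
4 of the 6 constraints hold; not an equilibrium.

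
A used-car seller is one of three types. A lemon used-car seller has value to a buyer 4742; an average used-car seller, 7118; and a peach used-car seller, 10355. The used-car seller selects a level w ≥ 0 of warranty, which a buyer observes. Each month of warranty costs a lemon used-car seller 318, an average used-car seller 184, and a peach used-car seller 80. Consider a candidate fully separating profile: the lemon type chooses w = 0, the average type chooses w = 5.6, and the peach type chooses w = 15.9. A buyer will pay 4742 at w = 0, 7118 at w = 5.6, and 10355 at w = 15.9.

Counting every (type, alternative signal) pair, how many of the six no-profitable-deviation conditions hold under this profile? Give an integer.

Peach (own payoff 10355 − 80×15.9 = 9083): to w=0 gives 4742 → no gain ✓; to w=5.6 gives 7118 − 80×5.6 = 6670 → no gain ✓.
Average (own payoff 7118 − 184×5.6 = 6087.6): to w=0 gives 4742 → no gain ✓; to w=15.9 gives 10355 − 184×15.9 = 7429.4 → profitable ✗.
Lemon (own payoff 4742): to w=5.6 gives 7118 − 318×5.6 = 5337.2 → profitable ✗; to w=15.9 gives 10355 − 318×15.9 = 5298.8 → profitable ✗.
3 of the 6 constraints hold; not an equilibrium.

3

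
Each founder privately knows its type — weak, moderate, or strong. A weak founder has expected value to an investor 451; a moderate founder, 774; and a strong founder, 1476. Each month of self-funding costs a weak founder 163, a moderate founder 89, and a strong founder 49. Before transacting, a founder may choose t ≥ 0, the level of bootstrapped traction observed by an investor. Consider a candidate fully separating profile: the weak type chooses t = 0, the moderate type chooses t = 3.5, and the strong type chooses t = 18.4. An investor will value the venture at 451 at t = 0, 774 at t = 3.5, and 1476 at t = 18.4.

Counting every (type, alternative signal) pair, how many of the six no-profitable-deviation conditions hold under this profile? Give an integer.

Weak (own payoff 451): to t=3.5 gives 774 − 163×3.5 = 203.5 → no gain ✓; to t=18.4 gives 1476 − 163×18.4 = -1523.2 → no gain ✓.
Moderate (own payoff 774 − 89×3.5 = 462.5): to t=0 gives 451 → no gain ✓; to t=18.4 gives 1476 − 89×18.4 = -161.6 → no gain ✓.
Strong (own payoff 1476 − 49×18.4 = 574.4): to t=0 gives 451 → no gain ✓; to t=3.5 gives 774 − 49×3.5 = 602.5 → profitable ✗.
5 of the 6 constraints hold; not an equilibrium.

5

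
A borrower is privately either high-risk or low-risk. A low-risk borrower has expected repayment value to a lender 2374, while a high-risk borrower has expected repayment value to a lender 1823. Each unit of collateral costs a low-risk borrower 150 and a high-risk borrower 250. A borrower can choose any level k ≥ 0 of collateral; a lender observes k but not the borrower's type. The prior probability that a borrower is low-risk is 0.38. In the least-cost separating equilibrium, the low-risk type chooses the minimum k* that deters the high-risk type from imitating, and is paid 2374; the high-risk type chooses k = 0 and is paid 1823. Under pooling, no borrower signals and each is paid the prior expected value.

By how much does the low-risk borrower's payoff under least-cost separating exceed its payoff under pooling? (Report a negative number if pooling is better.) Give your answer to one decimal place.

Least-cost separating signal: k* solves 1823 = 2374 − 250·k*, so k* = (2374 − 1823)/250 = 2.204.
Low-risk type's separating payoff: 2374 − 150 × k* = 2374 − 150 × (2374 − 1823)/250 = 2374 − 82650/250 = 2043.4.
Pooling payoff: 0.38 × 2374 + 0.62 × 1823 = 2032.38.
Difference: 2043.4 − 2032.38 = 11.02, i.e. 11.0 to one decimal place.
The low-risk type prefers to separate.

11.0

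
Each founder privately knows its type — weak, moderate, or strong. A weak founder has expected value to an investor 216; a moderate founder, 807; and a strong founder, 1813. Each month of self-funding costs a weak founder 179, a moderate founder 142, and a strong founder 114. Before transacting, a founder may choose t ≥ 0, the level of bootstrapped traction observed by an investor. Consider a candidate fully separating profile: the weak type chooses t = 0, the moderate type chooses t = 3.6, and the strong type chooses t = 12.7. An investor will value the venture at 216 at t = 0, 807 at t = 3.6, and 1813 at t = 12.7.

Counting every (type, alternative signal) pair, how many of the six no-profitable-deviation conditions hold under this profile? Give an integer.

5

Strong (own payoff 1813 − 114×12.7 = 365.2): to t=0 gives 216 → no gain ✓; to t=3.6 gives 807 − 114×3.6 = 396.6 → profitable ✗.
Moderate (own payoff 807 − 142×3.6 = 295.8): to t=0 gives 216 → no gain ✓; to t=12.7 gives 1813 − 142×12.7 = 9.6 → no gain ✓.
Weak (own payoff 216): to t=3.6 gives 807 − 179×3.6 = 162.6 → no gain ✓; to t=12.7 gives 1813 − 179×12.7 = -460.3 → no gain ✓.
5 of the 6 constraints hold; not an equilibrium.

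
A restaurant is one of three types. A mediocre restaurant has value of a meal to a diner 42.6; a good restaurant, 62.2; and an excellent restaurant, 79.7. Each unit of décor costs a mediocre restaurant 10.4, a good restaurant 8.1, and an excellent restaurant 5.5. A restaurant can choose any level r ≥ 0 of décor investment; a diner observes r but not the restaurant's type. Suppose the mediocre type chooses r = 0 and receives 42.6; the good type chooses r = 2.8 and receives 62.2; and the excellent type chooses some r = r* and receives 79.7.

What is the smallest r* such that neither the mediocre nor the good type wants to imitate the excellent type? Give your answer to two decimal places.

4.96

Good type (on-path payoff 62.2 − 8.1×2.8 = 39.52) won't mimic when 39.52 ≥ 79.7 − 8.1·r*, i.e. r* ≥ 4.96.
Mediocre type (on-path payoff 42.6) won't mimic when 42.6 ≥ 79.7 − 10.4·r*, i.e. r* ≥ 3.57.
Both must hold, so r* = max(3.57, 4.96) = 4.96. The good type's constraint binds.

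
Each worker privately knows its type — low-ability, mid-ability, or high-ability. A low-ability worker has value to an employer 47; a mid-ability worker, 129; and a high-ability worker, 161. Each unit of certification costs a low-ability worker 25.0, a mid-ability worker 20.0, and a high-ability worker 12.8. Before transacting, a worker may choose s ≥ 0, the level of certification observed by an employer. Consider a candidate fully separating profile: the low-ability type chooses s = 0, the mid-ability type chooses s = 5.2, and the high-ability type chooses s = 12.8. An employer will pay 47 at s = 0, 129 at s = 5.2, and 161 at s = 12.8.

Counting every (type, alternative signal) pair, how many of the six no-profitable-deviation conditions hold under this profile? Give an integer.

3

Mid-ability (own payoff 129 − 20.0×5.2 = 25): to s=0 gives 47 → profitable ✗; to s=12.8 gives 161 − 20.0×12.8 = -95 → no gain ✓.
Low-ability (own payoff 47): to s=5.2 gives 129 − 25.0×5.2 = -1 → no gain ✓; to s=12.8 gives 161 − 25.0×12.8 = -159 → no gain ✓.
High-ability (own payoff 161 − 12.8×12.8 = -2.84): to s=0 gives 47 → profitable ✗; to s=5.2 gives 129 − 12.8×5.2 = 62.44 → profitable ✗.
3 of the 6 constraints hold; not an equilibrium.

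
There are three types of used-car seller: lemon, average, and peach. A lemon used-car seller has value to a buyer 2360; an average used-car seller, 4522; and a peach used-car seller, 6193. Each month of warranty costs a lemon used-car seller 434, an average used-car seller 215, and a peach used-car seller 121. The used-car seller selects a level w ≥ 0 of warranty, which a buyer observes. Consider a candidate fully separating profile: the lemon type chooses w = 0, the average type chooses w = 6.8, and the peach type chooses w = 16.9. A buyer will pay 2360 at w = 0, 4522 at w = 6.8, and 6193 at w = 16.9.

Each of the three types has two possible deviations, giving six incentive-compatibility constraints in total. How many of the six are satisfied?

6

Lemon (own payoff 2360): to w=6.8 gives 4522 − 434×6.8 = 1570.8 → no gain ✓; to w=16.9 gives 6193 − 434×16.9 = -1141.6 → no gain ✓.
Average (own payoff 4522 − 215×6.8 = 3060): to w=0 gives 2360 → no gain ✓; to w=16.9 gives 6193 − 215×16.9 = 2559.5 → no gain ✓.
Peach (own payoff 6193 − 121×16.9 = 4148.1): to w=0 gives 2360 → no gain ✓; to w=6.8 gives 4522 − 121×6.8 = 3699.2 → no gain ✓.
6 of the 6 constraints hold; this profile is a separating equilibrium.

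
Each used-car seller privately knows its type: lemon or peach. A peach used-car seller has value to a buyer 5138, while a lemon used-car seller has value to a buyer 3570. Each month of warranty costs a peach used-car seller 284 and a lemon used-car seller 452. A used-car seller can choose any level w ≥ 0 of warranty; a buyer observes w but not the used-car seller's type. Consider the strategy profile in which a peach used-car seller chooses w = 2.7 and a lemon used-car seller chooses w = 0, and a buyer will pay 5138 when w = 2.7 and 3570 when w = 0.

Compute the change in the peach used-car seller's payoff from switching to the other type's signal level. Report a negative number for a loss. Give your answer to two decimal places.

Playing w = 2.7 the peach used-car seller receives 5138 − 284 × 2.7 = 4371.2.
Deviating to w = 0 yields 3570 instead.
Gain from deviating: 3570 − 4371.2 = -801.20.
The gain is negative, so the peach type's incentive-compatibility constraint is satisfied.

-801.20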